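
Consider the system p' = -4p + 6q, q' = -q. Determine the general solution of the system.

p(t) = -2K_1e^(-t) + K_2e^(-4t), q(t) = -K_1e^(-t)

Coefficient matrix A = [[-4, 6], [0, -1]].
Characteristic polynomial det(A - λI) = λ^2 + 5λ + 4 = 0.
Eigenvalues λ = -1, -4.
For λ=-1: (A-λI) row 1 is [-3, 6], so an eigenvector is (-2, -1).
For λ=-4: (A-λI) row 1 is [0, 6], so an eigenvector is (1, 0).
General solution: K_1e^(-t)(-2,-1) + K_2e^(-4t)(1,0).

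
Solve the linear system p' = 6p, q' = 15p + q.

p(t) = -c_2e^(6t), q(t) = c_1e^(t) - 3c_2e^(6t)

Coefficient matrix A = [[6, 0], [15, 1]].
Characteristic polynomial det(A - λI) = λ^2 - 7λ + 6 = 0.
Eigenvalues λ = 1, 6.
For λ=1: (A-λI) row 1 is [5, 0], so an eigenvector is (0, 1).
For λ=6: (A-λI) row 2 is [15, -5], so an eigenvector is (-1, -3).
General solution: c_1e^(t)(0,1) + c_2e^(6t)(-1,-3).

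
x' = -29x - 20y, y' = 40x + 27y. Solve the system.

Coefficient matrix A = [[-29, -20], [40, 27]].
Characteristic polynomial det(A - λI) = λ^2 + 2λ + 17 = 0.
Eigenvalues λ = -1 ± 4i (complex conjugate pair).
For λ=-1+4i: an eigenvector is (-2,3) - i(-1,1) = (-2 + i, 3 - i).
A real fundamental pair from Re and Im of e^((-1+4i)t)v: X_1 = e^(-t)(cos(4t)·(-2,3) + sin(4t)·(-1,1)), X_2 = e^(-t)(sin(4t)·(-2,3) - cos(4t)·(-1,1)).
General solution: C_1X_1 + C_2X_2.

x(t) = -C_1e^(-t)sin(4t) - 2C_1e^(-t)cos(4t) - 2C_2e^(-t)sin(4t) + C_2e^(-t)cos(4t), y(t) = C_1e^(-t)sin(4t) + 3C_1e^(-t)cos(4t) + 3C_2e^(-t)sin(4t) - C_2e^(-t)cos(4t)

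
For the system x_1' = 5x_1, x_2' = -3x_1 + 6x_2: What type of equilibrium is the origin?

unstable node

A = [[5,0],[-3,6]]; det(A-λI) = λ^2 - 11λ + 30.
λ = 6, 5: both positive.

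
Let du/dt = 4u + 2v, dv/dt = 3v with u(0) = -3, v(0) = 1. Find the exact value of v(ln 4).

64

A = [[4,2],[0,3]]; eigenvalues λ = 4, 3.
Eigenvectors: (-1,0) for λ=4, (-2,1) for λ=3.
From the initial condition, c_1 = 1, c_2 = 1.
v(ln 4) = (1)(4^4)(0) + (1)(4^3)(1) = 64.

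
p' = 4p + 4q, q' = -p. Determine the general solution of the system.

p(t) = -2K_1e^(2t) - 2K_2te^(2t) + 3K_2e^(2t), q(t) = K_1e^(2t) + K_2te^(2t) - 2K_2e^(2t)

Coefficient matrix A = [[4, 4], [-1, 0]].
Characteristic polynomial det(A - λI) = λ^2 - 4λ + 4 = 0.
Single eigenvalue λ = 2 with algebraic multiplicity 2.
Eigenvector v = (-2,1); generalized eigenvector w with (A-λI)w=v is (3,-2).
General solution: e^(2t)[K_1·v + K_2·(t·v + w)].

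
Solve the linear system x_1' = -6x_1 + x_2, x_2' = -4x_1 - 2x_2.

x_1(t) = -c_1e^(-4t) - c_2te^(-4t), x_2(t) = -2c_1e^(-4t) - 2c_2te^(-4t) - c_2e^(-4t)

Coefficient matrix A = [[-6, 1], [-4, -2]].
Characteristic polynomial det(A - λI) = λ^2 + 8λ + 16 = 0.
Single eigenvalue λ = -4 with algebraic multiplicity 2.
Eigenvector v = (-1,-2); generalized eigenvector w with (A-λI)w=v is (0,-1).
General solution: e^(-4t)[c_1·v + c_2·(t·v + w)].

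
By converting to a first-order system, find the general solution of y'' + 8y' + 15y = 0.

y(t) = C_1e^(-5t) + C_2e^(-3t)

Let x_1 = y, x_2 = y'. Then x_1' = x_2 and x_2' = -15x_1 - 8x_2.
A = [[0,1],[-15,-8]]; det(A-λI) = λ^2 + 8λ + 15.
Eigenvalues λ = -5, -3 with eigenvectors (1,-5), (1,-3).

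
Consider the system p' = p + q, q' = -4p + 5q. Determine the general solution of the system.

p(t) = -c_1e^(3t) - c_2te^(3t), q(t) = -2c_1e^(3t) - 2c_2te^(3t) - c_2e^(3t)

Coefficient matrix A = [[1, 1], [-4, 5]].
Characteristic polynomial det(A - λI) = λ^2 - 6λ + 9 = 0.
Single eigenvalue λ = 3 with algebraic multiplicity 2.
Eigenvector v = (-1,-2); generalized eigenvector w with (A-λI)w=v is (0,-1).
General solution: e^(3t)[c_1·v + c_2·(t·v + w)].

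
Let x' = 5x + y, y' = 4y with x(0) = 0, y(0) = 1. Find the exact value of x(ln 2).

16

A = [[5,1],[0,4]]; eigenvalues λ = 4, 5.
Eigenvectors: (-1,1) for λ=4, (-1,0) for λ=5.
From the initial condition, c_1 = 1, c_2 = -1.
x(ln 2) = (1)(2^4)(-1) + (-1)(2^5)(-1) = 16.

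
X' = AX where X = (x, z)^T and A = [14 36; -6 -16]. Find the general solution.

Coefficient matrix A = [[14, 36], [-6, -16]].
Characteristic polynomial det(A - λI) = λ^2 + 2λ - 8 = 0.
Eigenvalues λ = 2, -4.
For λ=2: (A-λI) row 1 is [12, 36], so an eigenvector is (-3, 1).
For λ=-4: (A-λI) row 1 is [18, 36], so an eigenvector is (-2, 1).
General solution: C_1e^(2t)(-3,1) + C_2e^(-4t)(-2,1).

x(t) = -3C_1e^(2t) - 2C_2e^(-4t), z(t) = C_1e^(2t) + C_2e^(-4t)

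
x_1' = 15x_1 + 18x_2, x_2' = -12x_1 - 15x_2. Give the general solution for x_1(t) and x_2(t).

Coefficient matrix A = [[15, 18], [-12, -15]].
Characteristic polynomial det(A - λI) = λ^2 - 9 = 0.
Eigenvalues λ = -3, 3.
For λ=-3: (A-λI) row 1 is [18, 18], so an eigenvector is (-1, 1).
For λ=3: (A-λI) row 1 is [12, 18], so an eigenvector is (-3, 2).
General solution: c_1e^(-3t)(-1,1) + c_2e^(3t)(-3,2).

x_1(t) = -c_1e^(-3t) - 3c_2e^(3t), x_2(t) = c_1e^(-3t) + 2c_2e^(3t)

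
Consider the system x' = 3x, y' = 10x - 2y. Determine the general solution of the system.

x(t) = -K_2e^(3t), y(t) = -K_1e^(-2t) - 2K_2e^(3t)

Coefficient matrix A = [[3, 0], [10, -2]].
Characteristic polynomial det(A - λI) = λ^2 - λ - 6 = 0.
Eigenvalues λ = -2, 3.
For λ=-2: (A-λI) row 1 is [5, 0], so an eigenvector is (0, -1).
For λ=3: (A-λI) row 2 is [10, -5], so an eigenvector is (-1, -2).
General solution: K_1e^(-2t)(0,-1) + K_2e^(3t)(-1,-2).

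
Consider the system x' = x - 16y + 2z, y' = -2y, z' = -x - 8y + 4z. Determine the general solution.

Coefficient matrix A = [[1, -16, 2], [0, -2, 0], [-1, -8, 4]].
det(A - λI) = 0 gives eigenvalues λ = 3, -2, 2.
For λ=3: eigenvector (-1,0,-1).
For λ=-2: eigenvector (4,1,2).
For λ=2: eigenvector (2,0,1).
General solution: c_1e^(3t)(-1,0,-1) + c_2e^(-2t)(4,1,2) + c_3e^(2t)(2,0,1).

x(t) = -c_1e^(3t) + 4c_2e^(-2t) + 2c_3e^(2t), y(t) = c_2e^(-2t), z(t) = -c_1e^(3t) + 2c_2e^(-2t) + c_3e^(2t)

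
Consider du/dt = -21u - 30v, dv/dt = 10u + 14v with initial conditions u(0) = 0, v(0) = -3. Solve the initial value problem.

Coefficient matrix A = [[-21, -30], [10, 14]].
Characteristic polynomial det(A - λI) = λ^2 + 7λ + 6 = 0.
Eigenvalues λ = -1, -6.
For λ=-1: (A-λI) row 1 is [-20, -30], so an eigenvector is (3, -2).
For λ=-6: (A-λI) row 1 is [-15, -30], so an eigenvector is (-2, 1).
General solution: c_1e^(-t)(3,-2) + c_2e^(-6t)(-2,1).
Applying u(0)=0, v(0)=-3 gives c_1=6, c_2=9.

u(t) = 18e^(-t) - 18e^(-6t), v(t) = -12e^(-t) + 9e^(-6t)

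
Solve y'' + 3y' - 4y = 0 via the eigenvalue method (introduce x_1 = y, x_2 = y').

Let x_1 = y, x_2 = y'. Then x_1' = x_2 and x_2' = 4x_1 - 3x_2.
A = [[0,1],[4,-3]]; det(A-λI) = λ^2 + 3λ - 4.
Eigenvalues λ = 1, -4 with eigenvectors (1,1), (1,-4).

y(t) = c_1e^(t) + c_2e^(-4t)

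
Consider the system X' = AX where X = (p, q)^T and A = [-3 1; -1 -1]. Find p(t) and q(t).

Coefficient matrix A = [[-3, 1], [-1, -1]].
Characteristic polynomial det(A - λI) = λ^2 + 4λ + 4 = 0.
Single eigenvalue λ = -2 with algebraic multiplicity 2.
Eigenvector v = (-1,-1); generalized eigenvector w with (A-λI)w=v is (3,2).
General solution: e^(-2t)[K_1·v + K_2·(t·v + w)].

p(t) = -K_1e^(-2t) - K_2te^(-2t) + 3K_2e^(-2t), q(t) = -K_1e^(-2t) - K_2te^(-2t) + 2K_2e^(-2t)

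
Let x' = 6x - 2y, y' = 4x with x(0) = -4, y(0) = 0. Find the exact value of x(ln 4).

A = [[6,-2],[4,0]]; eigenvalues λ = 2, 4.
Eigenvectors: (1,2) for λ=2, (1,1) for λ=4.
From the initial condition, c_1 = 4, c_2 = -8.
x(ln 4) = (4)(4^2)(1) + (-8)(4^4)(1) = -1984.

-1984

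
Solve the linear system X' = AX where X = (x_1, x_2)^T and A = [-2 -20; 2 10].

x_1(t) = c_1e^(4t)sin(2t) + 3c_1e^(4t)cos(2t) + 3c_2e^(4t)sin(2t) - c_2e^(4t)cos(2t), x_2(t) = -c_1e^(4t)cos(2t) - c_2e^(4t)sin(2t)

Coefficient matrix A = [[-2, -20], [2, 10]].
Characteristic polynomial det(A - λI) = λ^2 - 8λ + 20 = 0.
Eigenvalues λ = 4 ± 2i (complex conjugate pair).
For λ=4+2i: an eigenvector is (3,-1) - i(1,0) = (3 - i, -1).
A real fundamental pair from Re and Im of e^((4+2i)t)v: X_1 = e^(4t)(cos(2t)·(3,-1) + sin(2t)·(1,0)), X_2 = e^(4t)(sin(2t)·(3,-1) - cos(2t)·(1,0)).
General solution: c_1X_1 + c_2X_2.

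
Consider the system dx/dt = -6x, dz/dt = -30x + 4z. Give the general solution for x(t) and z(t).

Coefficient matrix A = [[-6, 0], [-30, 4]].
Characteristic polynomial det(A - λI) = λ^2 + 2λ - 24 = 0.
Eigenvalues λ = 4, -6.
For λ=4: (A-λI) row 1 is [-10, 0], so an eigenvector is (0, 1).
For λ=-6: (A-λI) row 2 is [-30, 10], so an eigenvector is (1, 3).
General solution: c_1e^(4t)(0,1) + c_2e^(-6t)(1,3).

x(t) = c_2e^(-6t), z(t) = c_1e^(4t) + 3c_2e^(-6t)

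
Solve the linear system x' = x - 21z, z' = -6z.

Coefficient matrix A = [[1, -21], [0, -6]].
Characteristic polynomial det(A - λI) = λ^2 + 5λ - 6 = 0.
Eigenvalues λ = 1, -6.
For λ=1: (A-λI) row 1 is [0, -21], so an eigenvector is (-1, 0).
For λ=-6: (A-λI) row 1 is [7, -21], so an eigenvector is (-3, -1).
General solution: K_1e^(t)(-1,0) + K_2e^(-6t)(-3,-1).

x(t) = -K_1e^(t) - 3K_2e^(-6t), z(t) = -K_2e^(-6t)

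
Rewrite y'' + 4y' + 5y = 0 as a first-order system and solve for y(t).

y(t) = c_1e^(-2t)cos(t) + c_2e^(-2t)sin(t)

Let x_1 = y, x_2 = y'. Then x_1' = x_2 and x_2' = -5x_1 - 4x_2.
A = [[0,1],[-5,-4]]; det(A-λI) = λ^2 + 4λ + 5.
Eigenvalues λ = -2 ± i.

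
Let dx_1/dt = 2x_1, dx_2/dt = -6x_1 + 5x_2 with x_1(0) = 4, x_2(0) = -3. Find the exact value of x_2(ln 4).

A = [[2,0],[-6,5]]; eigenvalues λ = 5, 2.
Eigenvectors: (0,1) for λ=5, (-1,-2) for λ=2.
From the initial condition, c_1 = -11, c_2 = -4.
x_2(ln 4) = (-11)(4^5)(1) + (-4)(4^2)(-2) = -11136.

-11136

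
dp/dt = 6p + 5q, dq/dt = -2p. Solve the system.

p(t) = -C_1e^(3t)sin(t) - 2C_1e^(3t)cos(t) - 2C_2e^(3t)sin(t) + C_2e^(3t)cos(t), q(t) = C_1e^(3t)sin(t) + C_1e^(3t)cos(t) + C_2e^(3t)sin(t) - C_2e^(3t)cos(t)

Coefficient matrix A = [[6, 5], [-2, 0]].
Characteristic polynomial det(A - λI) = λ^2 - 6λ + 10 = 0.
Eigenvalues λ = 3 ± i (complex conjugate pair).
For λ=3+i: an eigenvector is (-2,1) - i(-1,1) = (-2 + i, 1 - i).
A real fundamental pair from Re and Im of e^((3+i)t)v: X_1 = e^(3t)(cos(t)·(-2,1) + sin(t)·(-1,1)), X_2 = e^(3t)(sin(t)·(-2,1) - cos(t)·(-1,1)).
General solution: C_1X_1 + C_2X_2.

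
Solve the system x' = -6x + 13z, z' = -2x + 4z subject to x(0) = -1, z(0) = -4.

x(t) = -47e^(-t)sin(t) - e^(-t)cos(t), z(t) = -18e^(-t)sin(t) - 4e^(-t)cos(t)

Coefficient matrix A = [[-6, 13], [-2, 4]].
Characteristic polynomial det(A - λI) = λ^2 + 2λ + 2 = 0.
Eigenvalues λ = -1 ± i (complex conjugate pair).
For λ=-1+i: an eigenvector is (-2,-1) - i(-3,-1) = (-2 + 3i, -1 + i).
A real fundamental pair from Re and Im of e^((-1+i)t)v: X_1 = e^(-t)(cos(t)·(-2,-1) + sin(t)·(-3,-1)), X_2 = e^(-t)(sin(t)·(-2,-1) - cos(t)·(-3,-1)).
General solution: C_1X_1 + C_2X_2.
Applying x(0)=-1, z(0)=-4 gives C_1=11, C_2=7.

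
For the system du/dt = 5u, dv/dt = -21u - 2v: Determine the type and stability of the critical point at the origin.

saddle

A = [[5,0],[-21,-2]]; det(A-λI) = λ^2 - 3λ - 10.
λ = -2, 5: opposite signs.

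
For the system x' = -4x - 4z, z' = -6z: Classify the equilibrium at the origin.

stable node

A = [[-4,-4],[0,-6]]; det(A-λI) = λ^2 + 10λ + 24.
λ = -6, -4: both negative.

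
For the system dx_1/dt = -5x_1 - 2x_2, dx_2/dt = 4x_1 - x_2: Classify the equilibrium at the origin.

A = [[-5,-2],[4,-1]]; det(A-λI) = λ^2 + 6λ + 13.
λ = -3 ± 2i: negative real part.

stable spiral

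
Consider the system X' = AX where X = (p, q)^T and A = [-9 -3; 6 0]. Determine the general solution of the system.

p(t) = -C_1e^(-3t) - C_2e^(-6t), q(t) = 2C_1e^(-3t) + C_2e^(-6t)

Coefficient matrix A = [[-9, -3], [6, 0]].
Characteristic polynomial det(A - λI) = λ^2 + 9λ + 18 = 0.
Eigenvalues λ = -3, -6.
For λ=-3: (A-λI) row 1 is [-6, -3], so an eigenvector is (-1, 2).
For λ=-6: (A-λI) row 1 is [-3, -3], so an eigenvector is (-1, 1).
General solution: C_1e^(-3t)(-1,2) + C_2e^(-6t)(-1,1).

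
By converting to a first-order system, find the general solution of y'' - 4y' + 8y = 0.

Let x_1 = y, x_2 = y'. Then x_1' = x_2 and x_2' = -8x_1 + 4x_2.
A = [[0,1],[-8,4]]; det(A-λI) = λ^2 - 4λ + 8.
Eigenvalues λ = 2 ± 2i.

y(t) = C_1e^(2t)cos(2t) + C_2e^(2t)sin(2t)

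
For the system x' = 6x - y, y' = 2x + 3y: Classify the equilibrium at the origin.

unstable node

A = [[6,-1],[2,3]]; det(A-λI) = λ^2 - 9λ + 20.
λ = 4, 5: both positive.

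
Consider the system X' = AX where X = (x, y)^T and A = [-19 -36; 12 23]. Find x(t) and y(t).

Coefficient matrix A = [[-19, -36], [12, 23]].
Characteristic polynomial det(A - λI) = λ^2 - 4λ - 5 = 0.
Eigenvalues λ = 5, -1.
For λ=5: (A-λI) row 1 is [-24, -36], so an eigenvector is (-3, 2).
For λ=-1: (A-λI) row 1 is [-18, -36], so an eigenvector is (2, -1).
General solution: C_1e^(5t)(-3,2) + C_2e^(-t)(2,-1).

x(t) = -3C_1e^(5t) + 2C_2e^(-t), y(t) = 2C_1e^(5t) - C_2e^(-t)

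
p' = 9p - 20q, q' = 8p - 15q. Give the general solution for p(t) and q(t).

Coefficient matrix A = [[9, -20], [8, -15]].
Characteristic polynomial det(A - λI) = λ^2 + 6λ + 25 = 0.
Eigenvalues λ = -3 ± 4i (complex conjugate pair).
For λ=-3+4i: an eigenvector is (2,1) - i(1,1) = (2 - i, 1 - i).
A real fundamental pair from Re and Im of e^((-3+4i)t)v: X_1 = e^(-3t)(cos(4t)·(2,1) + sin(4t)·(1,1)), X_2 = e^(-3t)(sin(4t)·(2,1) - cos(4t)·(1,1)).
General solution: K_1X_1 + K_2X_2.

p(t) = K_1e^(-3t)sin(4t) + 2K_1e^(-3t)cos(4t) + 2K_2e^(-3t)sin(4t) - K_2e^(-3t)cos(4t), q(t) = K_1e^(-3t)sin(4t) + K_1e^(-3t)cos(4t) + K_2e^(-3t)sin(4t) - K_2e^(-3t)cos(4t)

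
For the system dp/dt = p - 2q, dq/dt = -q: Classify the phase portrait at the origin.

A = [[1,-2],[0,-1]]; det(A-λI) = λ^2 - 1.
λ = 1, -1: opposite signs.

saddle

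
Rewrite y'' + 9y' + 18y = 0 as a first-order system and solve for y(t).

y(t) = c_1e^(-6t) + c_2e^(-3t)

Let x_1 = y, x_2 = y'. Then x_1' = x_2 and x_2' = -18x_1 - 9x_2.
A = [[0,1],[-18,-9]]; det(A-λI) = λ^2 + 9λ + 18.
Eigenvalues λ = -6, -3 with eigenvectors (1,-6), (1,-3).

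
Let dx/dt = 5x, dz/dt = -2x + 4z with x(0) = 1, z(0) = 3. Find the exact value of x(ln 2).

A = [[5,0],[-2,4]]; eigenvalues λ = 5, 4.
Eigenvectors: (1,-2) for λ=5, (0,1) for λ=4.
From the initial condition, c_1 = 1, c_2 = 5.
x(ln 2) = (1)(2^5)(1) + (5)(2^4)(0) = 32.

32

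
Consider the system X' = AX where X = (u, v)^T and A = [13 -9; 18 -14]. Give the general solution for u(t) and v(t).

Coefficient matrix A = [[13, -9], [18, -14]].
Characteristic polynomial det(A - λI) = λ^2 + λ - 20 = 0.
Eigenvalues λ = -5, 4.
For λ=-5: (A-λI) row 1 is [18, -9], so an eigenvector is (1, 2).
For λ=4: (A-λI) row 1 is [9, -9], so an eigenvector is (-1, -1).
General solution: K_1e^(-5t)(1,2) + K_2e^(4t)(-1,-1).

u(t) = K_1e^(-5t) - K_2e^(4t), v(t) = 2K_1e^(-5t) - K_2e^(4t)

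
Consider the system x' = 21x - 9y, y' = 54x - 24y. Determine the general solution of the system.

Coefficient matrix A = [[21, -9], [54, -24]].
Characteristic polynomial det(A - λI) = λ^2 + 3λ - 18 = 0.
Eigenvalues λ = -6, 3.
For λ=-6: (A-λI) row 1 is [27, -9], so an eigenvector is (-1, -3).
For λ=3: (A-λI) row 1 is [18, -9], so an eigenvector is (-1, -2).
General solution: c_1e^(-6t)(-1,-3) + c_2e^(3t)(-1,-2).

x(t) = -c_1e^(-6t) - c_2e^(3t), y(t) = -3c_1e^(-6t) - 2c_2e^(3t)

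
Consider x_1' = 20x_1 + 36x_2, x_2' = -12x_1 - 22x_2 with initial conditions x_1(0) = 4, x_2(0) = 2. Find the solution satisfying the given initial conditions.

Coefficient matrix A = [[20, 36], [-12, -22]].
Characteristic polynomial det(A - λI) = λ^2 + 2λ - 8 = 0.
Eigenvalues λ = 2, -4.
For λ=2: (A-λI) row 1 is [18, 36], so an eigenvector is (-2, 1).
For λ=-4: (A-λI) row 1 is [24, 36], so an eigenvector is (-3, 2).
General solution: K_1e^(2t)(-2,1) + K_2e^(-4t)(-3,2).
Applying x_1(0)=4, x_2(0)=2 gives K_1=-14, K_2=8.

x_1(t) = 28e^(2t) - 24e^(-4t), x_2(t) = -14e^(2t) + 16e^(-4t)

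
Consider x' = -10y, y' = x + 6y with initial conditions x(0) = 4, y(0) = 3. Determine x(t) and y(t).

x(t) = -42e^(3t)sin(t) + 4e^(3t)cos(t), y(t) = 13e^(3t)sin(t) + 3e^(3t)cos(t)

Coefficient matrix A = [[0, -10], [1, 6]].
Characteristic polynomial det(A - λI) = λ^2 - 6λ + 10 = 0.
Eigenvalues λ = 3 ± i (complex conjugate pair).
For λ=3+i: an eigenvector is (1,0) - i(-3,1) = (1 + 3i, 0 - i).
A real fundamental pair from Re and Im of e^((3+i)t)v: X_1 = e^(3t)(cos(t)·(1,0) + sin(t)·(-3,1)), X_2 = e^(3t)(sin(t)·(1,0) - cos(t)·(-3,1)).
General solution: c_1X_1 + c_2X_2.
Applying x(0)=4, y(0)=3 gives c_1=13, c_2=-3.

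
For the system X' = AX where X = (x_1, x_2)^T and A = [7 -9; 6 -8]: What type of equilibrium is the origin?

A = [[7,-9],[6,-8]]; det(A-λI) = λ^2 + λ - 2.
λ = 1, -2: opposite signs.

saddle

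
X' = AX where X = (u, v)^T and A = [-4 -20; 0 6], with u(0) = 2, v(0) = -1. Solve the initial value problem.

Coefficient matrix A = [[-4, -20], [0, 6]].
Characteristic polynomial det(A - λI) = λ^2 - 2λ - 24 = 0.
Eigenvalues λ = 6, -4.
For λ=6: (A-λI) row 1 is [-10, -20], so an eigenvector is (-2, 1).
For λ=-4: (A-λI) row 1 is [0, -20], so an eigenvector is (-1, 0).
General solution: K_1e^(6t)(-2,1) + K_2e^(-4t)(-1,0).
Applying u(0)=2, v(0)=-1 gives K_1=-1, K_2=0.

u(t) = 2e^(6t), v(t) = -e^(6t)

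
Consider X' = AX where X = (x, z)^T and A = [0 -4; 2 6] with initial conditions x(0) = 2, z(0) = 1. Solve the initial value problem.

Coefficient matrix A = [[0, -4], [2, 6]].
Characteristic polynomial det(A - λI) = λ^2 - 6λ + 8 = 0.
Eigenvalues λ = 2, 4.
For λ=2: (A-λI) row 1 is [-2, -4], so an eigenvector is (2, -1).
For λ=4: (A-λI) row 1 is [-4, -4], so an eigenvector is (-1, 1).
General solution: K_1e^(2t)(2,-1) + K_2e^(4t)(-1,1).
Applying x(0)=2, z(0)=1 gives K_1=3, K_2=4.

x(t) = -4e^(4t) + 6e^(2t), z(t) = 4e^(4t) - 3e^(2t)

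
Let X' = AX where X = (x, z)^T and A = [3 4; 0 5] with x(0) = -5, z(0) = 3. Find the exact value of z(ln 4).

A = [[3,4],[0,5]]; eigenvalues λ = 5, 3.
Eigenvectors: (2,1) for λ=5, (-1,0) for λ=3.
From the initial condition, c_1 = 3, c_2 = 11.
z(ln 4) = (3)(4^5)(1) + (11)(4^3)(0) = 3072.

3072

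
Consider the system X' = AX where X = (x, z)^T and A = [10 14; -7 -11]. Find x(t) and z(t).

Coefficient matrix A = [[10, 14], [-7, -11]].
Characteristic polynomial det(A - λI) = λ^2 + λ - 12 = 0.
Eigenvalues λ = -4, 3.
For λ=-4: (A-λI) row 1 is [14, 14], so an eigenvector is (-1, 1).
For λ=3: (A-λI) row 1 is [7, 14], so an eigenvector is (-2, 1).
General solution: c_1e^(-4t)(-1,1) + c_2e^(3t)(-2,1).

x(t) = -c_1e^(-4t) - 2c_2e^(3t), z(t) = c_1e^(-4t) + c_2e^(3t)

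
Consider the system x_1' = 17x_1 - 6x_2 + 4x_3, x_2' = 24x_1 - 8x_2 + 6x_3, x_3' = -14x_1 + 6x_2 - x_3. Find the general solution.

x_1(t) = -2c_1e^(4t) - 4c_2e^(3t) - c_3e^(t), x_2(t) = -3c_1e^(4t) - 6c_2e^(3t) - 2c_3e^(t), x_3(t) = 2c_1e^(4t) + 5c_2e^(3t) + c_3e^(t)

Coefficient matrix A = [[17, -6, 4], [24, -8, 6], [-14, 6, -1]].
det(A - λI) = 0 gives eigenvalues λ = 4, 3, 1.
For λ=4: eigenvector (-2,-3,2).
For λ=3: eigenvector (-4,-6,5).
For λ=1: eigenvector (-1,-2,1).
General solution: c_1e^(4t)(-2,-3,2) + c_2e^(3t)(-4,-6,5) + c_3e^(t)(-1,-2,1).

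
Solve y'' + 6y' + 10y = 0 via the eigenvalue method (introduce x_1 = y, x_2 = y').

Let x_1 = y, x_2 = y'. Then x_1' = x_2 and x_2' = -10x_1 - 6x_2.
A = [[0,1],[-10,-6]]; det(A-λI) = λ^2 + 6λ + 10.
Eigenvalues λ = -3 ± i.

y(t) = c_1e^(-3t)cos(t) + c_2e^(-3t)sin(t)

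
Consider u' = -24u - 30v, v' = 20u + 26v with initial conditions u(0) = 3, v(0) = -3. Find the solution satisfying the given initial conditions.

Coefficient matrix A = [[-24, -30], [20, 26]].
Characteristic polynomial det(A - λI) = λ^2 - 2λ - 24 = 0.
Eigenvalues λ = 6, -4.
For λ=6: (A-λI) row 1 is [-30, -30], so an eigenvector is (1, -1).
For λ=-4: (A-λI) row 1 is [-20, -30], so an eigenvector is (3, -2).
General solution: K_1e^(6t)(1,-1) + K_2e^(-4t)(3,-2).
Applying u(0)=3, v(0)=-3 gives K_1=3, K_2=0.

u(t) = 3e^(6t), v(t) = -3e^(6t)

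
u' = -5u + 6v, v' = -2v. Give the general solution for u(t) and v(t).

u(t) = 2C_1e^(-2t) - C_2e^(-5t), v(t) = C_1e^(-2t)

Coefficient matrix A = [[-5, 6], [0, -2]].
Characteristic polynomial det(A - λI) = λ^2 + 7λ + 10 = 0.
Eigenvalues λ = -2, -5.
For λ=-2: (A-λI) row 1 is [-3, 6], so an eigenvector is (2, 1).
For λ=-5: (A-λI) row 1 is [0, 6], so an eigenvector is (-1, 0).
General solution: C_1e^(-2t)(2,1) + C_2e^(-5t)(-1,0).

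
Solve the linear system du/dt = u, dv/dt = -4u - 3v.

u(t) = c_1e^(t), v(t) = -c_1e^(t) - c_2e^(-3t)

Coefficient matrix A = [[1, 0], [-4, -3]].
Characteristic polynomial det(A - λI) = λ^2 + 2λ - 3 = 0.
Eigenvalues λ = 1, -3.
For λ=1: (A-λI) row 2 is [-4, -4], so an eigenvector is (1, -1).
For λ=-3: (A-λI) row 1 is [4, 0], so an eigenvector is (0, -1).
General solution: c_1e^(t)(1,-1) + c_2e^(-3t)(0,-1).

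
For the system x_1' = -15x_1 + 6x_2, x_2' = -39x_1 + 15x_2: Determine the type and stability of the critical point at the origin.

A = [[-15,6],[-39,15]]; det(A-λI) = λ^2 + 9.
λ = 0 ± 3i: zero real part.

center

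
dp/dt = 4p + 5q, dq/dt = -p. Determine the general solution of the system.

Coefficient matrix A = [[4, 5], [-1, 0]].
Characteristic polynomial det(A - λI) = λ^2 - 4λ + 5 = 0.
Eigenvalues λ = 2 ± i (complex conjugate pair).
For λ=2+i: an eigenvector is (2,-1) - i(-1,0) = (2 + i, -1).
A real fundamental pair from Re and Im of e^((2+i)t)v: X_1 = e^(2t)(cos(t)·(2,-1) + sin(t)·(-1,0)), X_2 = e^(2t)(sin(t)·(2,-1) - cos(t)·(-1,0)).
General solution: c_1X_1 + c_2X_2.

p(t) = -c_1e^(2t)sin(t) + 2c_1e^(2t)cos(t) + 2c_2e^(2t)sin(t) + c_2e^(2t)cos(t), q(t) = -c_1e^(2t)cos(t) - c_2e^(2t)sin(t)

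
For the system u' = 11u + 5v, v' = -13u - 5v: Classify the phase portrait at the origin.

A = [[11,5],[-13,-5]]; det(A-λI) = λ^2 - 6λ + 10.
λ = 3 ± i: positive real part.

unstable spiral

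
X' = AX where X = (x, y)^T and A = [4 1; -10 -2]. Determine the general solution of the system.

Coefficient matrix A = [[4, 1], [-10, -2]].
Characteristic polynomial det(A - λI) = λ^2 - 2λ + 2 = 0.
Eigenvalues λ = 1 ± i (complex conjugate pair).
For λ=1+i: an eigenvector is (-1,3) - i(0,1) = (-1, 3 - i).
A real fundamental pair from Re and Im of e^((1+i)t)v: X_1 = e^(t)(cos(t)·(-1,3) + sin(t)·(0,1)), X_2 = e^(t)(sin(t)·(-1,3) - cos(t)·(0,1)).
General solution: C_1X_1 + C_2X_2.

x(t) = -C_1e^(t)cos(t) - C_2e^(t)sin(t), y(t) = C_1e^(t)sin(t) + 3C_1e^(t)cos(t) + 3C_2e^(t)sin(t) - C_2e^(t)cos(t)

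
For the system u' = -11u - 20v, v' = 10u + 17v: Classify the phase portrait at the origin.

unstable spiral

A = [[-11,-20],[10,17]]; det(A-λI) = λ^2 - 6λ + 13.
λ = 3 ± 2i: positive real part.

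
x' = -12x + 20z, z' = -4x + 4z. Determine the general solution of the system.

Coefficient matrix A = [[-12, 20], [-4, 4]].
Characteristic polynomial det(A - λI) = λ^2 + 8λ + 32 = 0.
Eigenvalues λ = -4 ± 4i (complex conjugate pair).
For λ=-4+4i: an eigenvector is (-1,0) - i(2,1) = (-1 - 2i, 0 - i).
A real fundamental pair from Re and Im of e^((-4+4i)t)v: X_1 = e^(-4t)(cos(4t)·(-1,0) + sin(4t)·(2,1)), X_2 = e^(-4t)(sin(4t)·(-1,0) - cos(4t)·(2,1)).
General solution: K_1X_1 + K_2X_2.

x(t) = 2K_1e^(-4t)sin(4t) - K_1e^(-4t)cos(4t) - K_2e^(-4t)sin(4t) - 2K_2e^(-4t)cos(4t), z(t) = K_1e^(-4t)sin(4t) - K_2e^(-4t)cos(4t)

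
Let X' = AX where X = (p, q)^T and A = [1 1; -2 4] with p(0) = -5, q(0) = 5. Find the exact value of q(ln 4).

1040

A = [[1,1],[-2,4]]; eigenvalues λ = 2, 3.
Eigenvectors: (-1,-1) for λ=2, (-1,-2) for λ=3.
From the initial condition, c_1 = 15, c_2 = -10.
q(ln 4) = (15)(4^2)(-1) + (-10)(4^3)(-2) = 1040.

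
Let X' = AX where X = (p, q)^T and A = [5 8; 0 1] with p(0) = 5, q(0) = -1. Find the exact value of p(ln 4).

3080

A = [[5,8],[0,1]]; eigenvalues λ = 1, 5.
Eigenvectors: (-2,1) for λ=1, (-1,0) for λ=5.
From the initial condition, c_1 = -1, c_2 = -3.
p(ln 4) = (-1)(4^1)(-2) + (-3)(4^5)(-1) = 3080.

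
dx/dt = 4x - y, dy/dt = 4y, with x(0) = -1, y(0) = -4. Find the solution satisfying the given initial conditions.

Coefficient matrix A = [[4, -1], [0, 4]].
Characteristic polynomial det(A - λI) = λ^2 - 8λ + 16 = 0.
Single eigenvalue λ = 4 with algebraic multiplicity 2.
Eigenvector v = (1,0); generalized eigenvector w with (A-λI)w=v is (-2,-1).
General solution: e^(4t)[C_1·v + C_2·(t·v + w)].
Applying x(0)=-1, y(0)=-4 gives C_1=7, C_2=4.

x(t) = 4te^(4t) - e^(4t), y(t) = -4e^(4t)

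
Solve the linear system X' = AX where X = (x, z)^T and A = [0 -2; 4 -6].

x(t) = -c_1e^(-4t) + c_2e^(-2t), z(t) = -2c_1e^(-4t) + c_2e^(-2t)

Coefficient matrix A = [[0, -2], [4, -6]].
Characteristic polynomial det(A - λI) = λ^2 + 6λ + 8 = 0.
Eigenvalues λ = -4, -2.
For λ=-4: (A-λI) row 1 is [4, -2], so an eigenvector is (-1, -2).
For λ=-2: (A-λI) row 1 is [2, -2], so an eigenvector is (1, 1).
General solution: c_1e^(-4t)(-1,-2) + c_2e^(-2t)(1,1).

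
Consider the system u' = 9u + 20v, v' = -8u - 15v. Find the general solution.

u(t) = 2c_1e^(-3t)sin(4t) - c_1e^(-3t)cos(4t) - c_2e^(-3t)sin(4t) - 2c_2e^(-3t)cos(4t), v(t) = -c_1e^(-3t)sin(4t) + c_1e^(-3t)cos(4t) + c_2e^(-3t)sin(4t) + c_2e^(-3t)cos(4t)

Coefficient matrix A = [[9, 20], [-8, -15]].
Characteristic polynomial det(A - λI) = λ^2 + 6λ + 25 = 0.
Eigenvalues λ = -3 ± 4i (complex conjugate pair).
For λ=-3+4i: an eigenvector is (-1,1) - i(2,-1) = (-1 - 2i, 1 + i).
A real fundamental pair from Re and Im of e^((-3+4i)t)v: X_1 = e^(-3t)(cos(4t)·(-1,1) + sin(4t)·(2,-1)), X_2 = e^(-3t)(sin(4t)·(-1,1) - cos(4t)·(2,-1)).
General solution: c_1X_1 + c_2X_2.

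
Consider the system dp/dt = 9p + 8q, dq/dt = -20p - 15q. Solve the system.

Coefficient matrix A = [[9, 8], [-20, -15]].
Characteristic polynomial det(A - λI) = λ^2 + 6λ + 25 = 0.
Eigenvalues λ = -3 ± 4i (complex conjugate pair).
For λ=-3+4i: an eigenvector is (-1,1) - i(-1,2) = (-1 + i, 1 - 2i).
A real fundamental pair from Re and Im of e^((-3+4i)t)v: X_1 = e^(-3t)(cos(4t)·(-1,1) + sin(4t)·(-1,2)), X_2 = e^(-3t)(sin(4t)·(-1,1) - cos(4t)·(-1,2)).
General solution: c_1X_1 + c_2X_2.

p(t) = -c_1e^(-3t)sin(4t) - c_1e^(-3t)cos(4t) - c_2e^(-3t)sin(4t) + c_2e^(-3t)cos(4t), q(t) = 2c_1e^(-3t)sin(4t) + c_1e^(-3t)cos(4t) + c_2e^(-3t)sin(4t) - 2c_2e^(-3t)cos(4t)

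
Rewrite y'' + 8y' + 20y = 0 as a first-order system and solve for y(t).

Let x_1 = y, x_2 = y'. Then x_1' = x_2 and x_2' = -20x_1 - 8x_2.
A = [[0,1],[-20,-8]]; det(A-λI) = λ^2 + 8λ + 20.
Eigenvalues λ = -4 ± 2i.

y(t) = C_1e^(-4t)cos(2t) + C_2e^(-4t)sin(2t)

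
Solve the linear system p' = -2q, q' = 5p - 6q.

Coefficient matrix A = [[0, -2], [5, -6]].
Characteristic polynomial det(A - λI) = λ^2 + 6λ + 10 = 0.
Eigenvalues λ = -3 ± i (complex conjugate pair).
For λ=-3+i: an eigenvector is (-1,-1) - i(-1,-2) = (-1 + i, -1 + 2i).
A real fundamental pair from Re and Im of e^((-3+i)t)v: X_1 = e^(-3t)(cos(t)·(-1,-1) + sin(t)·(-1,-2)), X_2 = e^(-3t)(sin(t)·(-1,-1) - cos(t)·(-1,-2)).
General solution: C_1X_1 + C_2X_2.

p(t) = -C_1e^(-3t)sin(t) - C_1e^(-3t)cos(t) - C_2e^(-3t)sin(t) + C_2e^(-3t)cos(t), q(t) = -2C_1e^(-3t)sin(t) - C_1e^(-3t)cos(t) - C_2e^(-3t)sin(t) + 2C_2e^(-3t)cos(t)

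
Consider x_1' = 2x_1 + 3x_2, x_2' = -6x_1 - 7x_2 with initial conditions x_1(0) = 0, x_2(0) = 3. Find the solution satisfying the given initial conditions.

Coefficient matrix A = [[2, 3], [-6, -7]].
Characteristic polynomial det(A - λI) = λ^2 + 5λ + 4 = 0.
Eigenvalues λ = -1, -4.
For λ=-1: (A-λI) row 1 is [3, 3], so an eigenvector is (-1, 1).
For λ=-4: (A-λI) row 1 is [6, 3], so an eigenvector is (1, -2).
General solution: K_1e^(-t)(-1,1) + K_2e^(-4t)(1,-2).
Applying x_1(0)=0, x_2(0)=3 gives K_1=-3, K_2=-3.

x_1(t) = 3e^(-t) - 3e^(-4t), x_2(t) = -3e^(-t) + 6e^(-4t)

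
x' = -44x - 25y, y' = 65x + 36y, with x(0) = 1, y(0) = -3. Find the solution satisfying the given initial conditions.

Coefficient matrix A = [[-44, -25], [65, 36]].
Characteristic polynomial det(A - λI) = λ^2 + 8λ + 41 = 0.
Eigenvalues λ = -4 ± 5i (complex conjugate pair).
For λ=-4+5i: an eigenvector is (1,-2) - i(2,-3) = (1 - 2i, -2 + 3i).
A real fundamental pair from Re and Im of e^((-4+5i)t)v: X_1 = e^(-4t)(cos(5t)·(1,-2) + sin(5t)·(2,-3)), X_2 = e^(-4t)(sin(5t)·(1,-2) - cos(5t)·(2,-3)).
General solution: C_1X_1 + C_2X_2.
Applying x(0)=1, y(0)=-3 gives C_1=3, C_2=1.

x(t) = 7e^(-4t)sin(5t) + e^(-4t)cos(5t), y(t) = -11e^(-4t)sin(5t) - 3e^(-4t)cos(5t)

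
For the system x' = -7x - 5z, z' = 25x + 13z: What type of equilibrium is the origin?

unstable spiral

A = [[-7,-5],[25,13]]; det(A-λI) = λ^2 - 6λ + 34.
λ = 3 ± 5i: positive real part.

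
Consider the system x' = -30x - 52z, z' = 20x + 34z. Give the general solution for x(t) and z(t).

Coefficient matrix A = [[-30, -52], [20, 34]].
Characteristic polynomial det(A - λI) = λ^2 - 4λ + 20 = 0.
Eigenvalues λ = 2 ± 4i (complex conjugate pair).
For λ=2+4i: an eigenvector is (-3,2) - i(-2,1) = (-3 + 2i, 2 - i).
A real fundamental pair from Re and Im of e^((2+4i)t)v: X_1 = e^(2t)(cos(4t)·(-3,2) + sin(4t)·(-2,1)), X_2 = e^(2t)(sin(4t)·(-3,2) - cos(4t)·(-2,1)).
General solution: C_1X_1 + C_2X_2.

x(t) = -2C_1e^(2t)sin(4t) - 3C_1e^(2t)cos(4t) - 3C_2e^(2t)sin(4t) + 2C_2e^(2t)cos(4t), z(t) = C_1e^(2t)sin(4t) + 2C_1e^(2t)cos(4t) + 2C_2e^(2t)sin(4t) - C_2e^(2t)cos(4t)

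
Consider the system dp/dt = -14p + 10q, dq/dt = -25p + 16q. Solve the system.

p(t) = c_1e^(t)sin(5t) - c_1e^(t)cos(5t) - c_2e^(t)sin(5t) - c_2e^(t)cos(5t), q(t) = 2c_1e^(t)sin(5t) - c_1e^(t)cos(5t) - c_2e^(t)sin(5t) - 2c_2e^(t)cos(5t)

Coefficient matrix A = [[-14, 10], [-25, 16]].
Characteristic polynomial det(A - λI) = λ^2 - 2λ + 26 = 0.
Eigenvalues λ = 1 ± 5i (complex conjugate pair).
For λ=1+5i: an eigenvector is (-1,-1) - i(1,2) = (-1 - i, -1 - 2i).
A real fundamental pair from Re and Im of e^((1+5i)t)v: X_1 = e^(t)(cos(5t)·(-1,-1) + sin(5t)·(1,2)), X_2 = e^(t)(sin(5t)·(-1,-1) - cos(5t)·(1,2)).
General solution: c_1X_1 + c_2X_2.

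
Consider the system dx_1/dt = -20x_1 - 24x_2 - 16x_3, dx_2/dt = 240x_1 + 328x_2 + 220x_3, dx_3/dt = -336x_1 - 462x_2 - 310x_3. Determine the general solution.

x_1(t) = C_1e^(-4t) - C_2e^(4t), x_2(t) = -10C_1e^(-4t) + 15C_2e^(4t) - 2C_3e^(-2t), x_3(t) = 14C_1e^(-4t) - 21C_2e^(4t) + 3C_3e^(-2t)

Coefficient matrix A = [[-20, -24, -16], [240, 328, 220], [-336, -462, -310]].
det(A - λI) = 0 gives eigenvalues λ = -4, 4, -2.
For λ=-4: eigenvector (1,-10,14).
For λ=4: eigenvector (-1,15,-21).
For λ=-2: eigenvector (0,-2,3).
General solution: C_1e^(-4t)(1,-10,14) + C_2e^(4t)(-1,15,-21) + C_3e^(-2t)(0,-2,3).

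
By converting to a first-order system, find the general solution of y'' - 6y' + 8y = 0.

Let x_1 = y, x_2 = y'. Then x_1' = x_2 and x_2' = -8x_1 + 6x_2.
A = [[0,1],[-8,6]]; det(A-λI) = λ^2 - 6λ + 8.
Eigenvalues λ = 2, 4 with eigenvectors (1,2), (1,4).

y(t) = C_1e^(2t) + C_2e^(4t)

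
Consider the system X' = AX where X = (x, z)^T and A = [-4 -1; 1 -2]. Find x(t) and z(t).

x(t) = -K_1e^(-3t) - K_2te^(-3t) - 2K_2e^(-3t), z(t) = K_1e^(-3t) + K_2te^(-3t) + 3K_2e^(-3t)

Coefficient matrix A = [[-4, -1], [1, -2]].
Characteristic polynomial det(A - λI) = λ^2 + 6λ + 9 = 0.
Single eigenvalue λ = -3 with algebraic multiplicity 2.
Eigenvector v = (-1,1); generalized eigenvector w with (A-λI)w=v is (-2,3).
General solution: e^(-3t)[K_1·v + K_2·(t·v + w)].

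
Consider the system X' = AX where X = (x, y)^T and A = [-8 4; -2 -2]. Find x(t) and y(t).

x(t) = -c_1e^(-4t) + 2c_2e^(-6t), y(t) = -c_1e^(-4t) + c_2e^(-6t)

Coefficient matrix A = [[-8, 4], [-2, -2]].
Characteristic polynomial det(A - λI) = λ^2 + 10λ + 24 = 0.
Eigenvalues λ = -4, -6.
For λ=-4: (A-λI) row 1 is [-4, 4], so an eigenvector is (-1, -1).
For λ=-6: (A-λI) row 1 is [-2, 4], so an eigenvector is (2, 1).
General solution: c_1e^(-4t)(-1,-1) + c_2e^(-6t)(2,1).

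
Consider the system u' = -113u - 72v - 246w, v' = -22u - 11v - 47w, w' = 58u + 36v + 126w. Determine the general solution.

u(t) = -3c_1e^(3t) - 8c_2e^(t) + 6c_3e^(-2t), v(t) = -2c_1e^(3t) - c_2e^(t) + c_3e^(-2t), w(t) = 2c_1e^(3t) + 4c_2e^(t) - 3c_3e^(-2t)

Coefficient matrix A = [[-113, -72, -246], [-22, -11, -47], [58, 36, 126]].
det(A - λI) = 0 gives eigenvalues λ = 3, 1, -2.
For λ=3: eigenvector (-3,-2,2).
For λ=1: eigenvector (-8,-1,4).
For λ=-2: eigenvector (6,1,-3).
General solution: c_1e^(3t)(-3,-2,2) + c_2e^(t)(-8,-1,4) + c_3e^(-2t)(6,1,-3).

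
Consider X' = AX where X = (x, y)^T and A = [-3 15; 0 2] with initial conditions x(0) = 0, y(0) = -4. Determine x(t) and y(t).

Coefficient matrix A = [[-3, 15], [0, 2]].
Characteristic polynomial det(A - λI) = λ^2 + λ - 6 = 0.
Eigenvalues λ = 2, -3.
For λ=2: (A-λI) row 1 is [-5, 15], so an eigenvector is (-3, -1).
For λ=-3: (A-λI) row 1 is [0, 15], so an eigenvector is (1, 0).
General solution: K_1e^(2t)(-3,-1) + K_2e^(-3t)(1,0).
Applying x(0)=0, y(0)=-4 gives K_1=4, K_2=12.

x(t) = -12e^(2t) + 12e^(-3t), y(t) = -4e^(2t)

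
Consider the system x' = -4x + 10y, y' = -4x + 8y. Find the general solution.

x(t) = -2C_1e^(2t)sin(2t) - C_1e^(2t)cos(2t) - C_2e^(2t)sin(2t) + 2C_2e^(2t)cos(2t), y(t) = -C_1e^(2t)sin(2t) - C_1e^(2t)cos(2t) - C_2e^(2t)sin(2t) + C_2e^(2t)cos(2t)

Coefficient matrix A = [[-4, 10], [-4, 8]].
Characteristic polynomial det(A - λI) = λ^2 - 4λ + 8 = 0.
Eigenvalues λ = 2 ± 2i (complex conjugate pair).
For λ=2+2i: an eigenvector is (-1,-1) - i(-2,-1) = (-1 + 2i, -1 + i).
A real fundamental pair from Re and Im of e^((2+2i)t)v: X_1 = e^(2t)(cos(2t)·(-1,-1) + sin(2t)·(-2,-1)), X_2 = e^(2t)(sin(2t)·(-1,-1) - cos(2t)·(-2,-1)).
General solution: C_1X_1 + C_2X_2.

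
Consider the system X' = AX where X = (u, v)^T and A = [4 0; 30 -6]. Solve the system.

Coefficient matrix A = [[4, 0], [30, -6]].
Characteristic polynomial det(A - λI) = λ^2 + 2λ - 24 = 0.
Eigenvalues λ = -6, 4.
For λ=-6: (A-λI) row 1 is [10, 0], so an eigenvector is (0, 1).
For λ=4: (A-λI) row 2 is [30, -10], so an eigenvector is (1, 3).
General solution: C_1e^(-6t)(0,1) + C_2e^(4t)(1,3).

u(t) = C_2e^(4t), v(t) = C_1e^(-6t) + 3C_2e^(4t)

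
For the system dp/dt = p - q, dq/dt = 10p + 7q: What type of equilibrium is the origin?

A = [[1,-1],[10,7]]; det(A-λI) = λ^2 - 8λ + 17.
λ = 4 ± i: positive real part.

unstable spiral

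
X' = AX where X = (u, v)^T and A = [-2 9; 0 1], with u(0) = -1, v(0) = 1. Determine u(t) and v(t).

Coefficient matrix A = [[-2, 9], [0, 1]].
Characteristic polynomial det(A - λI) = λ^2 + λ - 2 = 0.
Eigenvalues λ = -2, 1.
For λ=-2: (A-λI) row 1 is [0, 9], so an eigenvector is (-1, 0).
For λ=1: (A-λI) row 1 is [-3, 9], so an eigenvector is (-3, -1).
General solution: C_1e^(-2t)(-1,0) + C_2e^(t)(-3,-1).
Applying u(0)=-1, v(0)=1 gives C_1=4, C_2=-1.

u(t) = 3e^(t) - 4e^(-2t), v(t) = e^(t)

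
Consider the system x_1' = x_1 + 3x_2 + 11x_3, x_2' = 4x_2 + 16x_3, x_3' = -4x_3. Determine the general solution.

x_1(t) = K_1e^(t) + K_2e^(4t) - K_3e^(-4t), x_2(t) = K_2e^(4t) - 2K_3e^(-4t), x_3(t) = K_3e^(-4t)

Coefficient matrix A = [[1, 3, 11], [0, 4, 16], [0, 0, -4]].
det(A - λI) = 0 gives eigenvalues λ = 1, 4, -4.
For λ=1: eigenvector (1,0,0).
For λ=4: eigenvector (1,1,0).
For λ=-4: eigenvector (-1,-2,1).
General solution: K_1e^(t)(1,0,0) + K_2e^(4t)(1,1,0) + K_3e^(-4t)(-1,-2,1).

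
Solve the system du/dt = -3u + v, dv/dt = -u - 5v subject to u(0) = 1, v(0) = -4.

u(t) = -3te^(-4t) + e^(-4t), v(t) = 3te^(-4t) - 4e^(-4t)

Coefficient matrix A = [[-3, 1], [-1, -5]].
Characteristic polynomial det(A - λI) = λ^2 + 8λ + 16 = 0.
Single eigenvalue λ = -4 with algebraic multiplicity 2.
Eigenvector v = (-1,1); generalized eigenvector w with (A-λI)w=v is (-1,0).
General solution: e^(-4t)[K_1·v + K_2·(t·v + w)].
Applying u(0)=1, v(0)=-4 gives K_1=-4, K_2=3.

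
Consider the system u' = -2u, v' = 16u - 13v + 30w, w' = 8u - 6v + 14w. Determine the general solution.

Coefficient matrix A = [[-2, 0, 0], [16, -13, 30], [8, -6, 14]].
det(A - λI) = 0 gives eigenvalues λ = -2, -1, 2.
For λ=-2: eigenvector (1,-4,-2).
For λ=-1: eigenvector (0,5,2).
For λ=2: eigenvector (0,2,1).
General solution: K_1e^(-2t)(1,-4,-2) + K_2e^(-t)(0,5,2) + K_3e^(2t)(0,2,1).

u(t) = K_1e^(-2t), v(t) = -4K_1e^(-2t) + 5K_2e^(-t) + 2K_3e^(2t), w(t) = -2K_1e^(-2t) + 2K_2e^(-t) + K_3e^(2t)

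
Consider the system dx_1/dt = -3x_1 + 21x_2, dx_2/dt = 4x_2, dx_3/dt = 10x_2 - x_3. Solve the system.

Coefficient matrix A = [[-3, 21, 0], [0, 4, 0], [0, 10, -1]].
det(A - λI) = 0 gives eigenvalues λ = 4, -3, -1.
For λ=4: eigenvector (3,1,2).
For λ=-3: eigenvector (1,0,0).
For λ=-1: eigenvector (0,0,1).
General solution: c_1e^(4t)(3,1,2) + c_2e^(-3t)(1,0,0) + c_3e^(-t)(0,0,1).

x_1(t) = 3c_1e^(4t) + c_2e^(-3t), x_2(t) = c_1e^(4t), x_3(t) = 2c_1e^(4t) + c_3e^(-t)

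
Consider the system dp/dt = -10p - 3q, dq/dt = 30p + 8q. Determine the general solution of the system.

Coefficient matrix A = [[-10, -3], [30, 8]].
Characteristic polynomial det(A - λI) = λ^2 + 2λ + 10 = 0.
Eigenvalues λ = -1 ± 3i (complex conjugate pair).
For λ=-1+3i: an eigenvector is (1,-3) - i(0,1) = (1, -3 - i).
A real fundamental pair from Re and Im of e^((-1+3i)t)v: X_1 = e^(-t)(cos(3t)·(1,-3) + sin(3t)·(0,1)), X_2 = e^(-t)(sin(3t)·(1,-3) - cos(3t)·(0,1)).
General solution: C_1X_1 + C_2X_2.

p(t) = C_1e^(-t)cos(3t) + C_2e^(-t)sin(3t), q(t) = C_1e^(-t)sin(3t) - 3C_1e^(-t)cos(3t) - 3C_2e^(-t)sin(3t) - C_2e^(-t)cos(3t)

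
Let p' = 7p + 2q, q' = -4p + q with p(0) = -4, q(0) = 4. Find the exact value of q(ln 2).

A = [[7,2],[-4,1]]; eigenvalues λ = 5, 3.
Eigenvectors: (1,-1) for λ=5, (1,-2) for λ=3.
From the initial condition, c_1 = -4, c_2 = 0.
q(ln 2) = (-4)(2^5)(-1) + (0)(2^3)(-2) = 128.

128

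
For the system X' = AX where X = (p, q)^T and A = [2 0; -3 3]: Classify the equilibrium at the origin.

unstable node

A = [[2,0],[-3,3]]; det(A-λI) = λ^2 - 5λ + 6.
λ = 3, 2: both positive.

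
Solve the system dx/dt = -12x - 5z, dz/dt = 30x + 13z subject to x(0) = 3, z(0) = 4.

x(t) = -10e^(3t) + 13e^(-2t), z(t) = 30e^(3t) - 26e^(-2t)

Coefficient matrix A = [[-12, -5], [30, 13]].
Characteristic polynomial det(A - λI) = λ^2 - λ - 6 = 0.
Eigenvalues λ = -2, 3.
For λ=-2: (A-λI) row 1 is [-10, -5], so an eigenvector is (1, -2).
For λ=3: (A-λI) row 1 is [-15, -5], so an eigenvector is (1, -3).
General solution: C_1e^(-2t)(1,-2) + C_2e^(3t)(1,-3).
Applying x(0)=3, z(0)=4 gives C_1=13, C_2=-10.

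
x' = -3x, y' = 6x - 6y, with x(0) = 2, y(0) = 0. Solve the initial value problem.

Coefficient matrix A = [[-3, 0], [6, -6]].
Characteristic polynomial det(A - λI) = λ^2 + 9λ + 18 = 0.
Eigenvalues λ = -6, -3.
For λ=-6: (A-λI) row 1 is [3, 0], so an eigenvector is (0, -1).
For λ=-3: (A-λI) row 2 is [6, -3], so an eigenvector is (-1, -2).
General solution: K_1e^(-6t)(0,-1) + K_2e^(-3t)(-1,-2).
Applying x(0)=2, y(0)=0 gives K_1=4, K_2=-2.

x(t) = 2e^(-3t), y(t) = 4e^(-3t) - 4e^(-6t)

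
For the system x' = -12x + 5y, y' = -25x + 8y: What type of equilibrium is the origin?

A = [[-12,5],[-25,8]]; det(A-λI) = λ^2 + 4λ + 29.
λ = -2 ± 5i: negative real part.

stable spiral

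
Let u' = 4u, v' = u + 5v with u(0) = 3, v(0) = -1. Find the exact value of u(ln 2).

48

A = [[4,0],[1,5]]; eigenvalues λ = 5, 4.
Eigenvectors: (0,-1) for λ=5, (1,-1) for λ=4.
From the initial condition, c_1 = -2, c_2 = 3.
u(ln 2) = (-2)(2^5)(0) + (3)(2^4)(1) = 48.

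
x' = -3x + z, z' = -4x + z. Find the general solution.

x(t) = c_1e^(-t) + c_2te^(-t) - 2c_2e^(-t), z(t) = 2c_1e^(-t) + 2c_2te^(-t) - 3c_2e^(-t)

Coefficient matrix A = [[-3, 1], [-4, 1]].
Characteristic polynomial det(A - λI) = λ^2 + 2λ + 1 = 0.
Single eigenvalue λ = -1 with algebraic multiplicity 2.
Eigenvector v = (1,2); generalized eigenvector w with (A-λI)w=v is (-2,-3).
General solution: e^(-t)[c_1·v + c_2·(t·v + w)].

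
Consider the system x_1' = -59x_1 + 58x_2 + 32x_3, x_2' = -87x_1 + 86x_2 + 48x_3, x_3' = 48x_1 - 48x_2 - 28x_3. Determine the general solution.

Coefficient matrix A = [[-59, 58, 32], [-87, 86, 48], [48, -48, -28]].
det(A - λI) = 0 gives eigenvalues λ = 4, -4, -1.
For λ=4: eigenvector (4,6,-3).
For λ=-4: eigenvector (2,3,-2).
For λ=-1: eigenvector (1,1,0).
General solution: K_1e^(4t)(4,6,-3) + K_2e^(-4t)(2,3,-2) + K_3e^(-t)(1,1,0).

x_1(t) = 4K_1e^(4t) + 2K_2e^(-4t) + K_3e^(-t), x_2(t) = 6K_1e^(4t) + 3K_2e^(-4t) + K_3e^(-t), x_3(t) = -3K_1e^(4t) - 2K_2e^(-4t)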